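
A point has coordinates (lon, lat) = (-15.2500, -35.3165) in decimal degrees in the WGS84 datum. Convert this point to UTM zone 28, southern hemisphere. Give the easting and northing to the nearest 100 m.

Zone 28 central meridian λ₀ = 6×28 − 183 = -15°; Δλ = -0.2500°.
Transverse Mercator on WGS84 with k₀ = 0.9996 gives E = 477275.252 m, N = 6091828.710 m.

E 477300 m, N 6091800 m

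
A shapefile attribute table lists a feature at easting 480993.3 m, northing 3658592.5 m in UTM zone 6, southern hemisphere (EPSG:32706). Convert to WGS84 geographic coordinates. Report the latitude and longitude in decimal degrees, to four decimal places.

Zone 6S: λ₀ = -147°, k₀ = 0.9996, false easting 500000 m, false northing 10000000 m.
Meridian distance M = (N − FN)/k₀ = -6343945.1 m.
Inverse transverse Mercator on WGS84 gives φ = -57.21539963°, λ = -147.31469949°.

lat -57.2154°, lon -147.3147°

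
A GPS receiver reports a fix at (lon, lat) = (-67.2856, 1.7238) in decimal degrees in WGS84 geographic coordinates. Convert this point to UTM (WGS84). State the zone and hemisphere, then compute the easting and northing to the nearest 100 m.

Longitude -67.2856° lies in the 6° band [-72°, -66°), giving zone 19; latitude is north of the equator, so 19N.
Zone 19 central meridian λ₀ = 6×19 − 183 = -69°; Δλ = +1.7144°.
Transverse Mercator on WGS84 with k₀ = 0.9996 gives E = 690712.642 m, N = 190618.120 m.

Zone 19N: E 690700 m, N 190600 m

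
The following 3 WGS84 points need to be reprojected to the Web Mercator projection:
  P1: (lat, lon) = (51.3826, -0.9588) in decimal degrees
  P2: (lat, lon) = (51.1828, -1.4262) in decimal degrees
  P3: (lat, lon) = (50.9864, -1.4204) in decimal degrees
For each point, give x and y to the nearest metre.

Web Mercator: x = R·λ, y = R·ln tan(π/4+φ/2), R = 6378137 m.
P1 (51.3826°, -0.9588°) → (-106733.128, 6689252.325) m.
P2 (51.1828°, -1.4262°) → (-158763.858, 6653692.848) m.
P3 (50.9864°, -1.4204°) → (-158118.205, 6618888.393) m.

P1: x -106733 m, y 6689252 m; P2: x -158764 m, y 6653693 m; P3: x -158118 m, y 6618888 m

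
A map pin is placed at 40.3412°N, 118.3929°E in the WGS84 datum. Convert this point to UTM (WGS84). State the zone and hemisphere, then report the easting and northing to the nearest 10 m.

Longitude 118.3929° lies in the 6° band [114°, 120°), giving zone 50; latitude is north of the equator, so 50N.
Zone 50 central meridian λ₀ = 6×50 − 183 = 117°; Δλ = +1.3929°.
Transverse Mercator on WGS84 with k₀ = 0.9996 gives E = 618305.546 m, N = 4466559.201 m.

Zone 50N: E 618310 m, N 4466560 m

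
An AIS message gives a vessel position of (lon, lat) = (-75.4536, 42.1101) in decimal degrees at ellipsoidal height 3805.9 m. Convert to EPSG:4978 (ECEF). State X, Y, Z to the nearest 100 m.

WGS84: a = 6378137 m, e² = 0.006694380; N(φ) = a/√(1−e²sin²φ) = 6387758.171 m.
X = (N+h)·cosφ·cosλ = 1190926.738 m; Y = (N+h)·cosφ·sinλ = -4589635.615 m; Z = (N(1−e²)+h)·sinφ = 4257236.173 m.

X 1190900 m, Y -4589600 m, Z 4257200 m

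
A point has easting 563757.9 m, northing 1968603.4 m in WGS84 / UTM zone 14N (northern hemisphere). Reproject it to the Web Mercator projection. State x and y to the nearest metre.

x -10953660 m, y 2014620 m

Unproject from UTM 14N (λ₀ = -99°) → φ = 17.80399972°, λ = -98.39840000°.
Web Mercator (R = 6378137 m): x = -10953659.782 m, y = 2014619.753 m.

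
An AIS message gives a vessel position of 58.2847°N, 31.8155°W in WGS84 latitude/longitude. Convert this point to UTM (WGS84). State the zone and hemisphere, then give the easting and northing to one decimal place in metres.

Longitude -31.8155° lies in the 6° band [-36°, -30°), giving zone 25; latitude is north of the equator, so 25N.
Zone 25 central meridian λ₀ = 6×25 − 183 = -33°; Δλ = +1.1845°.
Transverse Mercator on WGS84 with k₀ = 0.9996 gives E = 569456.069 m, N = 6461018.176 m.

Zone 25N: E 569456.1 m, N 6461018.2 m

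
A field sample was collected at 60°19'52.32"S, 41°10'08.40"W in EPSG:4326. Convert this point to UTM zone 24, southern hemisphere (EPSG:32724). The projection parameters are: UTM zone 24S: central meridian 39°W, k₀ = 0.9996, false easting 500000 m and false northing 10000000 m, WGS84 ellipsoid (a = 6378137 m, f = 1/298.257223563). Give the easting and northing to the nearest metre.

Zone 24 central meridian λ₀ = 6×24 − 183 = -39°; Δλ = -2.1690°.
Transverse Mercator on WGS84 with k₀ = 0.9996 gives E = 380244.086 m, N = 3309732.956 m.

E 380244 m, N 3309733 m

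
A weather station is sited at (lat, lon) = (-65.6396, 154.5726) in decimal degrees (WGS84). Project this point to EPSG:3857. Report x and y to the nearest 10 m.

Web Mercator is spherical with R = a = 6378137 m.
x = R·λ = 6378137 × 2.697800803 = 17206943.123 m.
y = R·ln tan(π/4 + φ/2) = 6378137 × -1.533190317 = -9778897.892 m.

x 17206940 m, y -9778900 m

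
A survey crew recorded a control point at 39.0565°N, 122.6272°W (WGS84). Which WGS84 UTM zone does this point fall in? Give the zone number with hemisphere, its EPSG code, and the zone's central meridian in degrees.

Zone 10N (EPSG:32610), central meridian -123°

UTM zone = ⌊(λ + 180)/6⌋ + 1; -122.6272° ∈ [-126°, -120°) → zone 10.
Hemisphere: N (φ ≥ 0).
Central meridian λ₀ = 6×10 − 183 = -123°.
EPSG code: 32610.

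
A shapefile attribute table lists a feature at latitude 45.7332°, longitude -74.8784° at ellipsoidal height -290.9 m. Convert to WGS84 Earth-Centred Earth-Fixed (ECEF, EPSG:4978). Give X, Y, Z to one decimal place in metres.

WGS84: a = 6378137 m, e² = 0.006694380; N(φ) = a/√(1−e²sin²φ) = 6389112.851 m.
X = (N+h)·cosφ·cosλ = 1163317.005 m; Y = (N+h)·cosφ·sinλ = -4304991.037 m; Z = (N(1−e²)+h)·sinφ = 4544389.907 m.

X 1163317.0 m, Y -4304991.0 m, Z 4544389.9 m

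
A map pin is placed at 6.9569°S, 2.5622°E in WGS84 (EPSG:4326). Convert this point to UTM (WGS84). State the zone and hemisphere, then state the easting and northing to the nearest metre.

Zone 31S: E 451640 m, N 9230993 m

Longitude 2.5622° lies in the 6° band [0°, 6°), giving zone 31; latitude is south of the equator, so 31S.
Zone 31 central meridian λ₀ = 6×31 − 183 = 3°; Δλ = -0.4378°.
Transverse Mercator on WGS84 with k₀ = 0.9996 gives E = 451639.657 m, N = 9230993.306 m.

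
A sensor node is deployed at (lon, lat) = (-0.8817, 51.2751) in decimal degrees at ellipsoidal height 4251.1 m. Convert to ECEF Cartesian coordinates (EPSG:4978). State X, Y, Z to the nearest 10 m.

X 4000390 m, Y -61570 m, Z 4956060 m

WGS84: a = 6378137 m, e² = 0.006694380; N(φ) = a/√(1−e²sin²φ) = 6391170.758 m.
X = (N+h)·cosφ·cosλ = 4000385.568 m; Y = (N+h)·cosφ·sinλ = -61565.065 m; Z = (N(1−e²)+h)·sinφ = 4956064.408 m.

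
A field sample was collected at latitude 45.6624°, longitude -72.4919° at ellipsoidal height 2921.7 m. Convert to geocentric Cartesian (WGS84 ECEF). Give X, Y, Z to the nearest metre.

X 1343938 m, Y -4260328 m, Z 4541192 m

WGS84: a = 6378137 m, e² = 0.006694380; N(φ) = a/√(1−e²sin²φ) = 6389086.342 m.
X = (N+h)·cosφ·cosλ = 1343938.491 m; Y = (N+h)·cosφ·sinλ = -4260328.120 m; Z = (N(1−e²)+h)·sinφ = 4541191.807 m.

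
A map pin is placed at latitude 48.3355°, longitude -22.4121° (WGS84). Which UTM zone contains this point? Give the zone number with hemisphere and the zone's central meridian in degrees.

Zone 27N, central meridian -21°

UTM zone = ⌊(λ + 180)/6⌋ + 1; -22.4121° ∈ [-24°, -18°) → zone 27.
Hemisphere: N (φ ≥ 0).
Central meridian λ₀ = 6×27 − 183 = -21°.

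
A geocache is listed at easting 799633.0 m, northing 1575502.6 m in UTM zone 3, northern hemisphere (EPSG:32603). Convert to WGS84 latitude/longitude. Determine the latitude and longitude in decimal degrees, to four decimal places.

Zone 3N: λ₀ = -165°, k₀ = 0.9996, false easting 500000 m.
Meridian distance M = (N − FN)/k₀ = 1576133.1 m.
Inverse transverse Mercator on WGS84 gives φ = 14.23499967°, λ = -162.22349999°.

lat 14.2350°, lon -162.2235°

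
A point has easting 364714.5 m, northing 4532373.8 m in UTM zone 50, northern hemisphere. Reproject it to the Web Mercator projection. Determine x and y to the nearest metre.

Unproject from UTM 50N (λ₀ = 117°) → φ = 40.93129986°, λ = 115.39310027°.
Web Mercator (R = 6378137 m): x = 12845501.163 m, y = 5002213.684 m.

x 12845501 m, y 5002214 m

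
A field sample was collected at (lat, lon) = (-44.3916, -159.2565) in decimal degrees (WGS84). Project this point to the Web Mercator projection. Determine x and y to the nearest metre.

x -17728352 m, y -5526245 m

Web Mercator is spherical with R = a = 6378137 m.
x = R·λ = 6378137 × -2.779550280 = -17728352.486 m.
y = R·ln tan(π/4 + φ/2) = 6378137 × -0.866435534 = -5526244.535 m.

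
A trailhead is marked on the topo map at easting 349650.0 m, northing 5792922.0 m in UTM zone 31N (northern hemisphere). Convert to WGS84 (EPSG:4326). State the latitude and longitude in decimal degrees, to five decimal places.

Zone 31N: λ₀ = 3°, k₀ = 0.9996, false easting 500000 m.
Meridian distance M = (N − FN)/k₀ = 5795240.1 m.
Inverse transverse Mercator on WGS84 gives φ = 52.26609968°, λ = 0.79669964°.

lat 52.26610°, lon 0.79670°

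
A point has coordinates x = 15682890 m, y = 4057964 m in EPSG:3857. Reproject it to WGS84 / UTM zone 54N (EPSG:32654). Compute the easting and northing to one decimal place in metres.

Web Mercator inverse (R = 6378137 m) → φ = 34.21690213°, λ = 140.88179786°.
UTM 54N forward: E = 489112.108 m, N = 3786212.396 m.

E 489112.1 m, N 3786212.4 m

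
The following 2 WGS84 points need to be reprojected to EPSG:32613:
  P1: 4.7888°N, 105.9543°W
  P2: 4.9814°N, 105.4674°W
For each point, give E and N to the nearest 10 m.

UTM zone 13N: λ₀ = -105°, k₀ = 0.9996.
P1 (4.7888°, -105.9543°) → (394173.664, 529392.224) m.
P2 (4.9814°, -105.4674°) → (448184.649, 550626.634) m.

P1: E 394170 m, N 529390 m; P2: E 448180 m, N 550630 m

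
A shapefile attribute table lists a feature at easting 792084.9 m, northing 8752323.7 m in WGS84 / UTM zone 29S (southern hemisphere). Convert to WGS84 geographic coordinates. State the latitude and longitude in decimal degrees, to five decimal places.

Zone 29S: λ₀ = -9°, k₀ = 0.9996, false easting 500000 m, false northing 10000000 m.
Meridian distance M = (N − FN)/k₀ = -1248175.6 m.
Inverse transverse Mercator on WGS84 gives φ = -11.27460003°, λ = -6.32469998°.

lat -11.27460°, lon -6.32470°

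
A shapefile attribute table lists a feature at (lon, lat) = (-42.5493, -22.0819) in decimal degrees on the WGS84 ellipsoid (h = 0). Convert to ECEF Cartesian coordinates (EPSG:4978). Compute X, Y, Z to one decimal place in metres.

WGS84: a = 6378137 m, e² = 0.006694380; N(φ) = a/√(1−e²sin²φ) = 6381156.257 m.
X = (N+h)·cosφ·cosλ = 4356142.464 m; Y = (N+h)·cosφ·sinλ = -3998570.062 m; Z = (N(1−e²)+h)·sinφ = -2382818.960 m.

X 4356142.5 m, Y -3998570.1 m, Z -2382819.0 m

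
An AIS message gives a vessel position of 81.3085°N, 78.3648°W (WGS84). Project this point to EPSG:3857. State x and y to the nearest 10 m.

x -8723530 m, y 16437150 m

Web Mercator is spherical with R = a = 6378137 m.
x = R·λ = 6378137 × -1.367723778 = -8723529.632 m.
y = R·ln tan(π/4 + φ/2) = 6378137 × 2.577108409 = 16437150.496 m.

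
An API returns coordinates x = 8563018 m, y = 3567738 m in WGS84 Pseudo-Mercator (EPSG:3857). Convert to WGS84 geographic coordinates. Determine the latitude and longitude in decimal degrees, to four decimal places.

lat 30.4981°, lon 76.9229°

R = 6378137 m. λ = x/R = 76.92289948°.
φ = 2·arctan(exp(y/R)) − 90° = 2·arctan(1.74957) − 90° = 30.49810012°.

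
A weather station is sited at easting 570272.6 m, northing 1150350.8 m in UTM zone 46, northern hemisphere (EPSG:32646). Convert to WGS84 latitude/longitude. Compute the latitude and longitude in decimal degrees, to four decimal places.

Zone 46N: λ₀ = 93°, k₀ = 0.9996, false easting 500000 m.
Meridian distance M = (N − FN)/k₀ = 1150811.1 m.
Inverse transverse Mercator on WGS84 gives φ = 10.40579970°, λ = 93.64199956°.

lat 10.4058°, lon 93.6420°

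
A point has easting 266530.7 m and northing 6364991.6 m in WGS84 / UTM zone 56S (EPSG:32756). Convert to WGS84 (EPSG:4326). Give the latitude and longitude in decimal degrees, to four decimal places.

Zone 56S: λ₀ = 153°, k₀ = 0.9996, false easting 500000 m, false northing 10000000 m.
Meridian distance M = (N − FN)/k₀ = -3636463.0 m.
Inverse transverse Mercator on WGS84 gives φ = -32.82830017°, λ = 150.50589989°.

lat -32.8283°, lon 150.5059°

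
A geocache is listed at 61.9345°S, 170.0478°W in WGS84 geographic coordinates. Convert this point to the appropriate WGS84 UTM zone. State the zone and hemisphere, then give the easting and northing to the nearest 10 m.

Zone 2S: E 549980 m, N 3132750 m

Longitude -170.0478° lies in the 6° band [-174°, -168°), giving zone 2; latitude is south of the equator, so 2S.
Zone 2 central meridian λ₀ = 6×2 − 183 = -171°; Δλ = +0.9522°.
Transverse Mercator on WGS84 with k₀ = 0.9996 gives E = 549979.408 m, N = 3132750.101 m.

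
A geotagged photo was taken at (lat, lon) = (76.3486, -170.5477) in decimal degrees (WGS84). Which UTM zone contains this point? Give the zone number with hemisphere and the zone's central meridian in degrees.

Zone 2N, central meridian -171°

UTM zone = ⌊(λ + 180)/6⌋ + 1; -170.5477° ∈ [-174°, -168°) → zone 2.
Hemisphere: N (φ ≥ 0).
Central meridian λ₀ = 6×2 − 183 = -171°.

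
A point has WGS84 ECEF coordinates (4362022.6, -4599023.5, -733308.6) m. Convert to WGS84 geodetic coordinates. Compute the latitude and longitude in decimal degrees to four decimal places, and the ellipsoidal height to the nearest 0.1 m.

lat -6.6432°, lon -46.5150°, h 3055.8 m

λ = atan2(Y, X) = -46.51500018°; p = √(X²+Y²) = 6338632.2 m.
Bowring's method on WGS84 (a = 6378137 m, b = 6356752.314 m) gives φ = -6.64319962°, h = 3055.849 m.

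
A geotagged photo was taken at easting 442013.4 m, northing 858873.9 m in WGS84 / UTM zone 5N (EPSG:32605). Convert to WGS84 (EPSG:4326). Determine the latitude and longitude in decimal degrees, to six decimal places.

lat 7.769700°, lon -153.525900°

Zone 5N: λ₀ = -153°, k₀ = 0.9996, false easting 500000 m.
Meridian distance M = (N − FN)/k₀ = 859217.6 m.
Inverse transverse Mercator on WGS84 gives φ = 7.76969956°, λ = -153.52590000°.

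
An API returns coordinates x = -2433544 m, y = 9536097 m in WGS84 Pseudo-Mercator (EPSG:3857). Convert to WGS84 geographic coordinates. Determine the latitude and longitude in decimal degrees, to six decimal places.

lat 64.724201°, lon -21.860898°

R = 6378137 m. λ = x/R = -21.86089770°.
φ = 2·arctan(exp(y/R)) − 90° = 2·arctan(4.45988) − 90° = 64.72420110°.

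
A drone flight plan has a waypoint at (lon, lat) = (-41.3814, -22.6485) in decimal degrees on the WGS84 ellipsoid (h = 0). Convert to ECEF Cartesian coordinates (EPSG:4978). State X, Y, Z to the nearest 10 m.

WGS84: a = 6378137 m, e² = 0.006694380; N(φ) = a/√(1−e²sin²φ) = 6381305.051 m.
X = (N+h)·cosφ·cosλ = 4418824.243 m; Y = (N+h)·cosφ·sinλ = -3893168.892 m; Z = (N(1−e²)+h)·sinφ = -2440841.643 m.

X 4418820 m, Y -3893170 m, Z -2440840 m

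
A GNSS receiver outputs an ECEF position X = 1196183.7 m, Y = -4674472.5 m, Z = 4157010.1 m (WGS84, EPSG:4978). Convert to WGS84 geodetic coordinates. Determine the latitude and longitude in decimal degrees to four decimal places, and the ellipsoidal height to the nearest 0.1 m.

λ = atan2(Y, X) = -75.64619966°; p = √(X²+Y²) = 4825095.7 m.
Bowring's method on WGS84 (a = 6378137 m, b = 6356752.314 m) gives φ = 40.93659955°, h = -147.683 m.

lat 40.9366°, lon -75.6462°, h -147.7 m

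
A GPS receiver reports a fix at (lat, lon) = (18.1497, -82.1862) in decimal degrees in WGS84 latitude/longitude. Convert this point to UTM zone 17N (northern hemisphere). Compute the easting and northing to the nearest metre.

E 374525 m, N 2007153 m

Zone 17 central meridian λ₀ = 6×17 − 183 = -81°; Δλ = -1.1862°.
Transverse Mercator on WGS84 with k₀ = 0.9996 gives E = 374524.871 m, N = 2007152.534 m.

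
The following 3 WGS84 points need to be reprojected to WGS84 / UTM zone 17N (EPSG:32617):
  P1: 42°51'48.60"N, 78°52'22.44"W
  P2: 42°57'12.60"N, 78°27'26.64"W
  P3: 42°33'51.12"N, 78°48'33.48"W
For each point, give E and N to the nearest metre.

P1: E 673763 m, N 4747852 m; P2: E 707404 m, N 4758788 m; P3: E 679821 m, N 4714748 m

UTM zone 17N: λ₀ = -81°, k₀ = 0.9996.
P1 (42.8635°, -78.8729°) → (673762.752, 4747851.545) m.
P2 (42.9535°, -78.4574°) → (707404.317, 4758787.944) m.
P3 (42.5642°, -78.8093°) → (679820.889, 4714747.719) m.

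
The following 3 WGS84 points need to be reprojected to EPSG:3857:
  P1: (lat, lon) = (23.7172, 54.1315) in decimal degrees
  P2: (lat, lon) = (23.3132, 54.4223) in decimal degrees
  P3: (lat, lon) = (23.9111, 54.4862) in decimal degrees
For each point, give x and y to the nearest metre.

Web Mercator: x = R·λ, y = R·ln tan(π/4+φ/2), R = 6378137 m.
P1 (23.7172°, 54.1315°) → (6025891.016, 2718985.368) m.
P2 (23.3132°, 54.4223°) → (6058262.724, 2669939.080) m.
P3 (23.9111°, 54.4862°) → (6065376.039, 2742578.993) m.

P1: x 6025891 m, y 2718985 m; P2: x 6058263 m, y 2669939 m; P3: x 6065376 m, y 2742579 m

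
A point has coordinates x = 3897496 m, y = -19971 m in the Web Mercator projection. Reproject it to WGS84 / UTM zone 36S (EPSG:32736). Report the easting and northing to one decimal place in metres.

Web Mercator inverse (R = 6378137 m) → φ = -0.17940225°, λ = 35.01180227°.
UTM 36S forward: E = 723908.456 m, N = 9980158.348 m.

E 723908.5 m, N 9980158.3 m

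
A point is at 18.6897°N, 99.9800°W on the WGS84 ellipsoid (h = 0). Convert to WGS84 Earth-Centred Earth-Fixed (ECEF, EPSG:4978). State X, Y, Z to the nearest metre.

X -1047431 m, Y -5952428 m, Z 2030843 m

WGS84: a = 6378137 m, e² = 0.006694380; N(φ) = a/√(1−e²sin²φ) = 6380330.305 m.
X = (N+h)·cosφ·cosλ = -1047431.384 m; Y = (N+h)·cosφ·sinλ = -5952427.916 m; Z = (N(1−e²)+h)·sinφ = 2030843.448 m.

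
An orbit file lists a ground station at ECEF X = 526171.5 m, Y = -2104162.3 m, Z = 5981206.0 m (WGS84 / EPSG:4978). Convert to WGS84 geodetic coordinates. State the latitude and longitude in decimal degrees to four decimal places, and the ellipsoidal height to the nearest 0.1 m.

lat 70.1909°, lon -75.9604°, h 3098.6 m

λ = atan2(Y, X) = -75.96040124°; p = √(X²+Y²) = 2168952.6 m.
Bowring's method on WGS84 (a = 6378137 m, b = 6356752.314 m) gives φ = 70.19089975°, h = 3098.560 m.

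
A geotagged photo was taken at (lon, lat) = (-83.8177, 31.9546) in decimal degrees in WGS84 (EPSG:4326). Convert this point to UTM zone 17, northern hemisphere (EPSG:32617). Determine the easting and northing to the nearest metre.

E 233675 m, N 3538871 m

Zone 17 central meridian λ₀ = 6×17 − 183 = -81°; Δλ = -2.8177°.
Transverse Mercator on WGS84 with k₀ = 0.9996 gives E = 233674.551 m, N = 3538871.064 m.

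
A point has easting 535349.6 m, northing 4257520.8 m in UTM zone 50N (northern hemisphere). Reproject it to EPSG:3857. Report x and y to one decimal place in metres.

Unproject from UTM 50N (λ₀ = 117°) → φ = 38.46529976°, λ = 117.40520011°.
Web Mercator (R = 6378137 m): x = 13069487.093 m, y = 4645367.205 m.

x 13069487.1 m, y 4645367.2 m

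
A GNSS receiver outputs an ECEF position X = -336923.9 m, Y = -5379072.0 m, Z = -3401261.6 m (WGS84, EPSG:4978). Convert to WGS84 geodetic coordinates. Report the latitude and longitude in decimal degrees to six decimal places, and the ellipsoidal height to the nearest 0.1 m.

lat -32.429000°, lon -93.584100°, h 1084.5 m

λ = atan2(Y, X) = -93.58409989°; p = √(X²+Y²) = 5389613.5 m.
Bowring's method on WGS84 (a = 6378137 m, b = 6356752.314 m) gives φ = -32.42899964°, h = 1084.492 m.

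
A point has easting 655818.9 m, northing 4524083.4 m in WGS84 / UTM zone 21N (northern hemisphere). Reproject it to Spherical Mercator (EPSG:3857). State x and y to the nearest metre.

x -6139426 m, y 4990683 m

Unproject from UTM 21N (λ₀ = -57°) → φ = 40.85299968°, λ = -55.15140055°.
Web Mercator (R = 6378137 m): x = -6139425.826 m, y = 4990683.270 m.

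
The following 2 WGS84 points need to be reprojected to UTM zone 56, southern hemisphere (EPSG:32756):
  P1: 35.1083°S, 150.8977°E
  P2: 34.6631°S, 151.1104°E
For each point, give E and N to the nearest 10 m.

UTM zone 56S: λ₀ = 153°, k₀ = 0.9996.
P1 (-35.1083°, 150.8977°) → (308400.075, 6112924.618) m.
P2 (-34.6631°, 151.1104°) → (326855.956, 6162692.627) m.

P1: E 308400 m, N 6112920 m; P2: E 326860 m, N 6162690 m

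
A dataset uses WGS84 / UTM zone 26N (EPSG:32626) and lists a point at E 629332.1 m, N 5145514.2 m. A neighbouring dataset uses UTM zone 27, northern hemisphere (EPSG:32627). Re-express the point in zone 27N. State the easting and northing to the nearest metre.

E 168542 m, N 5153193 m

UTM 26N → geographic: φ = 46.45080017°, λ = -25.31599984°.
UTM 27N (λ₀ = -21°) forward: E = 168542.257 m, N = 5153193.118 m.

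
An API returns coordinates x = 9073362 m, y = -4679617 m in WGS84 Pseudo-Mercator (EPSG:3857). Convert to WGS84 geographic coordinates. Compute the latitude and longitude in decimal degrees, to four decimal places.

lat -38.7058°, lon 81.5074°

R = 6378137 m. λ = x/R = 81.50739763°.
φ = 2·arctan(exp(y/R)) − 90° = 2·arctan(0.48013) − 90° = -38.70579906°.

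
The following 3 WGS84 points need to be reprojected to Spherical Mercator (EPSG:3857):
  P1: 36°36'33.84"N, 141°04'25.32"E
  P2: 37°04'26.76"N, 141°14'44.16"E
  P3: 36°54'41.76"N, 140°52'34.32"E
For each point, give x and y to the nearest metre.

P1: x 15704252 m, y 4384801 m; P2: x 15723388 m, y 4449440 m; P3: x 15682267 m, y 4426792 m

Web Mercator: x = R·λ, y = R·ln tan(π/4+φ/2), R = 6378137 m.
P1 (36.6094°, 141.0737°) → (15704252.448, 4384801.134) m.
P2 (37.0741°, 141.2456°) → (15723388.269, 4449440.411) m.
P3 (36.9116°, 140.8762°) → (15682266.849, 4426792.120) m.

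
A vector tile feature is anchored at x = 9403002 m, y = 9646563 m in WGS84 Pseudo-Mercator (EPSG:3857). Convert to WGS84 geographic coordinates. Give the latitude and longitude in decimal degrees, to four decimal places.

lat 65.1446°, lon 84.4686°

R = 6378137 m. λ = x/R = 84.46860413°.
φ = 2·arctan(exp(y/R)) − 90° = 2·arctan(4.53780) − 90° = 65.14459900°.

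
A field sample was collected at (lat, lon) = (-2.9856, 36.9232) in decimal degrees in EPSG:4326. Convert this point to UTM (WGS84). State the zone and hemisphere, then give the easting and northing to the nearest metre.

Zone 37S: E 269165 m, N 9669781 m

Longitude 36.9232° lies in the 6° band [36°, 42°), giving zone 37; latitude is south of the equator, so 37S.
Zone 37 central meridian λ₀ = 6×37 − 183 = 39°; Δλ = -2.0768°.
Transverse Mercator on WGS84 with k₀ = 0.9996 gives E = 269165.121 m, N = 9669780.525 m.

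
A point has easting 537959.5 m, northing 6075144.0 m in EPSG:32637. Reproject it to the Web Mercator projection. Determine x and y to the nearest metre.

x 4407228 m, y 7327396 m

Unproject from UTM 37N (λ₀ = 39°) → φ = 54.82199984°, λ = 39.59079991°.
Web Mercator (R = 6378137 m): x = 4407227.686 m, y = 7327396.267 m.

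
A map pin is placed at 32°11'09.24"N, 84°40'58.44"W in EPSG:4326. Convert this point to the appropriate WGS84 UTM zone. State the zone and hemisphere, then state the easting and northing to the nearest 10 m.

Longitude -84.6829° lies in the 6° band [-90°, -84°), giving zone 16; latitude is north of the equator, so 16N.
Zone 16 central meridian λ₀ = 6×16 − 183 = -87°; Δλ = +2.3171°.
Transverse Mercator on WGS84 with k₀ = 0.9996 gives E = 718445.691 m, N = 3563395.236 m.

Zone 16N: E 718450 m, N 3563400 m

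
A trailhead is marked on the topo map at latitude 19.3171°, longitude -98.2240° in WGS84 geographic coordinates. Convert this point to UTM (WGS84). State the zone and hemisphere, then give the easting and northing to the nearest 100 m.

Zone 14N: E 581500 m, N 2136100 m

Longitude -98.2240° lies in the 6° band [-102°, -96°), giving zone 14; latitude is north of the equator, so 14N.
Zone 14 central meridian λ₀ = 6×14 − 183 = -99°; Δλ = +0.7760°.
Transverse Mercator on WGS84 with k₀ = 0.9996 gives E = 581519.921 m, N = 2136097.092 m.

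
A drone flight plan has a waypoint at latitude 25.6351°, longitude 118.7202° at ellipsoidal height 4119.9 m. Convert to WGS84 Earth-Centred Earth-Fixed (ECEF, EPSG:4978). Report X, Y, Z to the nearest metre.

X -2766736 m, Y 5049319 m, Z 2744454 m

WGS84: a = 6378137 m, e² = 0.006694380; N(φ) = a/√(1−e²sin²φ) = 6382136.744 m.
X = (N+h)·cosφ·cosλ = -2766735.531 m; Y = (N+h)·cosφ·sinλ = 5049318.860 m; Z = (N(1−e²)+h)·sinφ = 2744453.969 m.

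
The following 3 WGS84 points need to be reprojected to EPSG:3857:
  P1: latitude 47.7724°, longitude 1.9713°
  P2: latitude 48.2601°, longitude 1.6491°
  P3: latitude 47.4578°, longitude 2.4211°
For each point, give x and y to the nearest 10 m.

P1: x 219440 m, y 6069070 m; P2: x 183580 m, y 6150240 m; P3: x 269520 m, y 6017120 m

Web Mercator: x = R·λ, y = R·ln tan(π/4+φ/2), R = 6378137 m.
P1 (47.7724°, 1.9713°) → (219444.112, 6069073.485) m.
P2 (48.2601°, 1.6491°) → (183576.972, 6150235.806) m.
P3 (47.4578°, 2.4211°) → (269515.619, 6017121.462) m.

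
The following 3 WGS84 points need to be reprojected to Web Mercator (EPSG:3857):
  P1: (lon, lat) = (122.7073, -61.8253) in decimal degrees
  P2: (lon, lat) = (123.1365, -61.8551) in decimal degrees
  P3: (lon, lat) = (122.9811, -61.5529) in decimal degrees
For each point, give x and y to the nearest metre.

Web Mercator: x = R·λ, y = R·ln tan(π/4+φ/2), R = 6378137 m.
P1 (-61.8253°, 122.7073°) → (13659714.153, -8817836.792) m.
P2 (-61.8551°, 123.1365°) → (13707492.478, -8824866.023) m.
P3 (-61.5529°, 122.9811°) → (13690193.429, -8753897.330) m.

P1: x 13659714 m, y -8817837 m; P2: x 13707492 m, y -8824866 m; P3: x 13690193 m, y -8753897 m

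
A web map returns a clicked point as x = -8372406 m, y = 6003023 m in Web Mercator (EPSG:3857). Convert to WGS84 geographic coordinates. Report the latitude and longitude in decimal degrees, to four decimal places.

lat 47.3721°, lon -75.2106°

R = 6378137 m. λ = x/R = -75.21060275°.
φ = 2·arctan(exp(y/R)) − 90° = 2·arctan(2.56302) − 90° = 47.37209893°.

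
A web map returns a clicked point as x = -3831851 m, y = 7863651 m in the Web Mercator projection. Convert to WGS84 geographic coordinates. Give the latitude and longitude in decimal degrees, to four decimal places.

lat 57.5031°, lon -34.4221°

R = 6378137 m. λ = x/R = -34.42210320°.
φ = 2·arctan(exp(y/R)) − 90° = 2·arctan(3.43119) − 90° = 57.50310093°.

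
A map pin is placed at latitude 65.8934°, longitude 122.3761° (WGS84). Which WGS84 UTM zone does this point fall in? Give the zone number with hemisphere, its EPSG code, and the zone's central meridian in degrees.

Zone 51N (EPSG:32651), central meridian 123°

UTM zone = ⌊(λ + 180)/6⌋ + 1; 122.3761° ∈ [120°, 126°) → zone 51.
Hemisphere: N (φ ≥ 0).
Central meridian λ₀ = 6×51 − 183 = 123°.
EPSG code: 32651.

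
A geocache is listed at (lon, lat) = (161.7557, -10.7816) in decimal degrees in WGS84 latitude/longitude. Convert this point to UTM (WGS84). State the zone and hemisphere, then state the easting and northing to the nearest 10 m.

Zone 57S: E 801370 m, N 8806810 m

Longitude 161.7557° lies in the 6° band [156°, 162°), giving zone 57; latitude is south of the equator, so 57S.
Zone 57 central meridian λ₀ = 6×57 − 183 = 159°; Δλ = +2.7557°.
Transverse Mercator on WGS84 with k₀ = 0.9996 gives E = 801371.500 m, N = 8806812.468 m.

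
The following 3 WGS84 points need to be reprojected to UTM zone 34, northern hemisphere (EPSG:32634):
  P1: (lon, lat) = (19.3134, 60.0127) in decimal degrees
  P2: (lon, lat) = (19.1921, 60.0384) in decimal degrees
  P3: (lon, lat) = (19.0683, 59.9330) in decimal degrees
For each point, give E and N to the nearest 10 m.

UTM zone 34N: λ₀ = 21°, k₀ = 0.9996.
P1 (60.0127°, 19.3134°) → (405968.213, 6654024.419) m.
P2 (60.0384°, 19.1921°) → (399284.786, 6657064.519) m.
P3 (59.9330°, 19.0683°) → (392046.644, 6645524.742) m.

P1: E 405970 m, N 6654020 m; P2: E 399280 m, N 6657060 m; P3: E 392050 m, N 6645520 m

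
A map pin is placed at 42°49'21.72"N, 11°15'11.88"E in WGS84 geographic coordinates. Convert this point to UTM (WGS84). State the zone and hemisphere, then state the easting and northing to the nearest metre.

Longitude 11.2533° lies in the 6° band [6°, 12°), giving zone 32; latitude is north of the equator, so 32N.
Zone 32 central meridian λ₀ = 6×32 − 183 = 9°; Δλ = +2.2533°.
Transverse Mercator on WGS84 with k₀ = 0.9996 gives E = 684193.651 m, N = 4743588.849 m.

Zone 32N: E 684194 m, N 4743589 m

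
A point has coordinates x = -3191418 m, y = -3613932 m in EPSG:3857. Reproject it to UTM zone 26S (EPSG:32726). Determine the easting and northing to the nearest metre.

E 340416 m, N 6585276 m

Web Mercator inverse (R = 6378137 m) → φ = -30.85499679°, λ = -28.66899567°.
UTM 26S forward: E = 340416.196 m, N = 6585275.618 m.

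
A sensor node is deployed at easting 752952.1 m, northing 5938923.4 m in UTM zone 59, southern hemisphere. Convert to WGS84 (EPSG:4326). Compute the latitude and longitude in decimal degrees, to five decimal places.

Zone 59S: λ₀ = 171°, k₀ = 0.9996, false easting 500000 m, false northing 10000000 m.
Meridian distance M = (N − FN)/k₀ = -4062701.7 m.
Inverse transverse Mercator on WGS84 gives φ = -36.66169978°, λ = 173.83009967°.

lat -36.66170°, lon 173.83010°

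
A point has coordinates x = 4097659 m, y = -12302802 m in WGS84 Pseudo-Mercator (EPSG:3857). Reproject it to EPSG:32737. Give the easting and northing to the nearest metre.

E 430440 m, N 1846406 m

Web Mercator inverse (R = 6378137 m) → φ = -73.46469994°, λ = 36.80989709°.
UTM 37S forward: E = 430440.336 m, N = 1846405.759 m.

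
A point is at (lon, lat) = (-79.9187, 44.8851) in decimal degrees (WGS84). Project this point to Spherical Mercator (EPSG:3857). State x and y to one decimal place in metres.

Web Mercator is spherical with R = a = 6378137 m.
x = R·λ = 6378137 × -1.394844449 = -8896508.989 m.
y = R·ln tan(π/4 + φ/2) = 6378137 × 0.878540385 = 5603450.934 m.

x -8896509.0 m, y 5603450.9 m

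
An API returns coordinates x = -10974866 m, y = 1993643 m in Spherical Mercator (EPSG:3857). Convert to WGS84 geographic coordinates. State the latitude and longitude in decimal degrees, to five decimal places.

R = 6378137 m. λ = x/R = -98.58889869°.
φ = 2·arctan(exp(y/R)) − 90° = 2·arctan(1.36694) − 90° = 17.62449703°.

lat 17.62450°, lon -98.58890°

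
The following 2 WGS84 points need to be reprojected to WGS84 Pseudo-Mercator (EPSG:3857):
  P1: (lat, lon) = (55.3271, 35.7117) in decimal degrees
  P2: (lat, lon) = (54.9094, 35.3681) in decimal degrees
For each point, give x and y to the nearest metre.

Web Mercator: x = R·λ, y = R·ln tan(π/4+φ/2), R = 6378137 m.
P1 (55.3271°, 35.7117°) → (3975408.259, 7425610.115) m.
P2 (54.9094°, 35.3681°) → (3937158.882, 7344302.318) m.

P1: x 3975408 m, y 7425610 m; P2: x 3937159 m, y 7344302 m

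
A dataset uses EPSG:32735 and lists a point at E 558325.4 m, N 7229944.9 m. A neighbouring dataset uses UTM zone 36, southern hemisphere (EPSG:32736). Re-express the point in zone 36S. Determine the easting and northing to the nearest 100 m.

E -47400 m, N 7219100 m

UTM 35S → geographic: φ = -25.04499968°, λ = 27.57820034°.
UTM 36S (λ₀ = 33°) forward: E = -47440.452 m, N = 7219082.606 m.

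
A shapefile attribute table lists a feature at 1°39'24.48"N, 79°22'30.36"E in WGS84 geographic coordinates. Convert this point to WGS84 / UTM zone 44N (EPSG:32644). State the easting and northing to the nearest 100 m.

Zone 44 central meridian λ₀ = 6×44 − 183 = 81°; Δλ = -1.6249°.
Transverse Mercator on WGS84 with k₀ = 0.9996 gives E = 319240.041 m, N = 183200.816 m.

E 319200 m, N 183200 m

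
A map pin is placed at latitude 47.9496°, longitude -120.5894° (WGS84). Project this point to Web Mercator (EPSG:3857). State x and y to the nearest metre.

x -13423951 m, y 6098474 m

Web Mercator is spherical with R = a = 6378137 m.
x = R·λ = 6378137 × -2.104682073 = -13423950.603 m.
y = R·ln tan(π/4 + φ/2) = 6378137 × 0.956152896 = 6098474.163 m.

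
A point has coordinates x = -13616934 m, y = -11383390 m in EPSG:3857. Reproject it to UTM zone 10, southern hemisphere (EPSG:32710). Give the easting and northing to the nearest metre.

Web Mercator inverse (R = 6378137 m) → φ = -70.94469935°, λ = -122.32299935°.
UTM 10S forward: E = 524668.264 m, N = 2128633.129 m.

E 524668 m, N 2128633 m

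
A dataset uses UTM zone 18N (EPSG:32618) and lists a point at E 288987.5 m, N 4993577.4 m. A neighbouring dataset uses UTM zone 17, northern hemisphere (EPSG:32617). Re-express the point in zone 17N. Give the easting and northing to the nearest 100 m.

UTM 18N → geographic: φ = 45.06419979°, λ = -77.68029965°.
UTM 17N (λ₀ = -81°) forward: E = 761350.659 m, N = 4995444.943 m.

E 761400 m, N 4995400 m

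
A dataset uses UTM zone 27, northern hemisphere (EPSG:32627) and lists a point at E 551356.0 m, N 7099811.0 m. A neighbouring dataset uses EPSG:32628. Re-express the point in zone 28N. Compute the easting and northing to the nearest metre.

E 258294 m, N 7108780 m

UTM 27N → geographic: φ = 64.02129957°, λ = -19.94920013°.
UTM 28N (λ₀ = -15°) forward: E = 258293.694 m, N = 7108780.185 m.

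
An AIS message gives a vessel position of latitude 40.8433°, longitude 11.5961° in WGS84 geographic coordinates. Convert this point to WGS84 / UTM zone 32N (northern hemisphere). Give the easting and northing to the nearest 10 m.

E 718860 m, N 4524610 m

Zone 32 central meridian λ₀ = 6×32 − 183 = 9°; Δλ = +2.5961°.
Transverse Mercator on WGS84 with k₀ = 0.9996 gives E = 718863.232 m, N = 4524606.068 m.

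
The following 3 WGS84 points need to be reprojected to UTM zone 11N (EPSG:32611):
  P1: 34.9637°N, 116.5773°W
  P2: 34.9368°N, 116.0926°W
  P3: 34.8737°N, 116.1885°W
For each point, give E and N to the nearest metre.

P1: E 538589 m, N 3869099 m; P2: E 582867 m, N 3866410 m; P3: E 574165 m, N 3859337 m

UTM zone 11N: λ₀ = -117°, k₀ = 0.9996.
P1 (34.9637°, -116.5773°) → (538589.222, 3869099.118) m.
P2 (34.9368°, -116.0926°) → (582866.568, 3866410.258) m.
P3 (34.8737°, -116.1885°) → (574165.186, 3859337.334) m.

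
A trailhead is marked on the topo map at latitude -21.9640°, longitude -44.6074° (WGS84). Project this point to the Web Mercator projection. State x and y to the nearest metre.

x -4965673 m, y -2507204 m

Web Mercator is spherical with R = a = 6378137 m.
x = R·λ = 6378137 × -0.778546001 = -4965673.054 m.
y = R·ln tan(π/4 + φ/2) = 6378137 × -0.393093399 = -2507203.553 m.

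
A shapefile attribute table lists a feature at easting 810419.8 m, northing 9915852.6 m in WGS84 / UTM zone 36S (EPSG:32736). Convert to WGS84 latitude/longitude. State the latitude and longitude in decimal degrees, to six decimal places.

lat -0.760400°, lon 35.788800°

Zone 36S: λ₀ = 33°, k₀ = 0.9996, false easting 500000 m, false northing 10000000 m.
Meridian distance M = (N − FN)/k₀ = -84181.1 m.
Inverse transverse Mercator on WGS84 gives φ = -0.76039986°, λ = 35.78879955°.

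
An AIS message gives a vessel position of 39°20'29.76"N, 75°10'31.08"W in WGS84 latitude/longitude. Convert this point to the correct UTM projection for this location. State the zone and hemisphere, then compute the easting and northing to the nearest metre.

Longitude -75.1753° lies in the 6° band [-78°, -72°), giving zone 18; latitude is north of the equator, so 18N.
Zone 18 central meridian λ₀ = 6×18 − 183 = -75°; Δλ = -0.1753°.
Transverse Mercator on WGS84 with k₀ = 0.9996 gives E = 484893.721 m, N = 4354700.066 m.

Zone 18N: E 484894 m, N 4354700 m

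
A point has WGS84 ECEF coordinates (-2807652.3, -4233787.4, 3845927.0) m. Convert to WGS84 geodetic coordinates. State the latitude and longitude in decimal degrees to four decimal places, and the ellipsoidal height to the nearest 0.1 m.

λ = atan2(Y, X) = -123.55049998°; p = √(X²+Y²) = 5080144.4 m.
Bowring's method on WGS84 (a = 6378137 m, b = 6356752.314 m) gives φ = 37.31290011°, h = 1415.051 m.

lat 37.3129°, lon -123.5505°, h 1415.1 m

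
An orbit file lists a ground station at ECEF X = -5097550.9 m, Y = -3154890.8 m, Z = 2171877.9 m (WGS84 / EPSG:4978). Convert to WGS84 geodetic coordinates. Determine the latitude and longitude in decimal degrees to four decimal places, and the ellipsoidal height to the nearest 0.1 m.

lat 20.0385°, lon -148.2465°, h 515.1 m

λ = atan2(Y, X) = -148.24650052°; p = √(X²+Y²) = 5994861.2 m.
Bowring's method on WGS84 (a = 6378137 m, b = 6356752.314 m) gives φ = 20.03850012°, h = 515.109 m.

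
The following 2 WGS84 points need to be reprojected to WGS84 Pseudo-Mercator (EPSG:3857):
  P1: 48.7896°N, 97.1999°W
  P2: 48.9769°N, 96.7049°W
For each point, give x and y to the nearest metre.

Web Mercator: x = R·λ, y = R·ln tan(π/4+φ/2), R = 6378137 m.
P1 (48.7896°, -97.1999°) → (-10820243.373, 6239236.030) m.
P2 (48.9769°, -96.7049°) → (-10765140.225, 6270942.716) m.

P1: x -10820243 m, y 6239236 m; P2: x -10765140 m, y 6270943 m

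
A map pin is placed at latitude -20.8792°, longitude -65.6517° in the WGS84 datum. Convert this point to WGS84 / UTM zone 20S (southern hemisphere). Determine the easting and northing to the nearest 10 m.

E 224120 m, N 7688950 m

Zone 20 central meridian λ₀ = 6×20 − 183 = -63°; Δλ = -2.6517°.
Transverse Mercator on WGS84 with k₀ = 0.9996 gives E = 224116.867 m, N = 7688945.132 m.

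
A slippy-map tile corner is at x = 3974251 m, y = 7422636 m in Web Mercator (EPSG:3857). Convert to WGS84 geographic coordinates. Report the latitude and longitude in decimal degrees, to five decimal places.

lat 55.31190°, lon 35.70130°

R = 6378137 m. λ = x/R = 35.70130416°.
φ = 2·arctan(exp(y/R)) − 90° = 2·arctan(3.20196) − 90° = 55.31189807°.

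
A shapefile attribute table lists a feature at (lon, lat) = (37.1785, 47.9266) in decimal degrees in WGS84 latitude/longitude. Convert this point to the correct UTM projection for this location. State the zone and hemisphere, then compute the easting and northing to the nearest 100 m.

Longitude 37.1785° lies in the 6° band [36°, 42°), giving zone 37; latitude is north of the equator, so 37N.
Zone 37 central meridian λ₀ = 6×37 − 183 = 39°; Δλ = -1.8215°.
Transverse Mercator on WGS84 with k₀ = 0.9996 gives E = 363933.974 m, N = 5309747.885 m.

Zone 37N: E 363900 m, N 5309700 m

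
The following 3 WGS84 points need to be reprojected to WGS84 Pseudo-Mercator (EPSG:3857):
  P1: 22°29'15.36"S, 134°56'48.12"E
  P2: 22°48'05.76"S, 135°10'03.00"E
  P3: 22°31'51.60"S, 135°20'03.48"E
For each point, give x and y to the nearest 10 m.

P1: x 15022200 m, y -2570170 m; P2: x 15046780 m, y -2608040 m; P3: x 15065350 m, y -2575400 m

Web Mercator: x = R·λ, y = R·ln tan(π/4+φ/2), R = 6378137 m.
P1 (-22.4876°, 134.9467°) → (15022197.928, -2570169.021) m.
P2 (-22.8016°, 135.1675°) → (15046777.272, -2608043.082) m.
P3 (-22.5310°, 135.3343°) → (15065345.363, -2575398.698) m.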